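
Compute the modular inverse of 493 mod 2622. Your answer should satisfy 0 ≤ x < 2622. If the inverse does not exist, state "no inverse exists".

835

Extended Euclidean algorithm:
2622 = 5·493 + 157
493 = 3·157 + 22
157 = 7·22 + 3
22 = 7·3 + 1
3 = 3·1 + 0
gcd = 1, so the inverse exists. Back-substitute:
1 = 22 − 7·3
1 = −7·157 + 50·22
1 = 50·493 − 157·157
1 = −157·2622 + 835·493
So 493·835 ≡ 1 (mod 2622).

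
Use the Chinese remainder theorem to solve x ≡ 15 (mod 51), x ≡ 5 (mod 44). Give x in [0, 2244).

1545

Write x = 15 + 51·k. Then 51·k ≡ 5 − 15 ≡ 34 (mod 44).
Need 51⁻¹ mod 44. Extended Euclid on (44, 7):
44 = 6*7 + 2
7 = 3*2 + 1
2 = 2*1 + 0
Back-substitute:
1 = 7 − 3·2
1 = −3·44 + 19·7
51⁻¹ ≡ 19 (mod 44), so k ≡ 19·34 ≡ 30 (mod 44).
x = 15 + 51·30 = 1545.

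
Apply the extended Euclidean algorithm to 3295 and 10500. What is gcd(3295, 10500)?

5

Repeated division:
10500 = 3×3295 + 615
3295 = 5×615 + 220
615 = 2×220 + 175
220 = 1×175 + 45
175 = 3×45 + 40
45 = 1×40 + 5
40 = 8×5 + 0
gcd(3295, 10500) = 5.
Working backward:
5 = 45 − 40
5 = −175 + 4·45
5 = 4·220 − 5·175
5 = −5·615 + 14·220
5 = 14·3295 − 75·615
5 = −75·10500 + 239·3295
So 5 = (-75)·10500 + (239)·3295.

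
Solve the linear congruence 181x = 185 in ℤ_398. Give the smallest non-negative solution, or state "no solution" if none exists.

First find gcd(181, 398):
398 = 2·181 + 36
181 = 5·36 + 1
36 = 36·1 + 0
gcd = 1, so a unique solution mod 398 exists.
Back-substitute for the Bézout coefficients:
1 = 181 − 5·36
1 = −5·398 + 11·181
So 181·(11) ≡ 1 (mod 398), giving 181⁻¹ ≡ 11.
x ≡ 181⁻¹·185 ≡ 11·185 ≡ 45 (mod 398).

45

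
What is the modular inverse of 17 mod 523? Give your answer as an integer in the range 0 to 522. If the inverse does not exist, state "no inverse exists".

Extended Euclidean algorithm:
523 = 30*17 + 13
17 = 1*13 + 4
13 = 3*4 + 1
4 = 4*1 + 0
The gcd is 1. Working backward:
1 = 13 − 3·4
1 = −3·17 + 4·13
1 = 4·523 − 123·17
Hence 17⁻¹ ≡ -123 ≡ 400 (mod 523).

400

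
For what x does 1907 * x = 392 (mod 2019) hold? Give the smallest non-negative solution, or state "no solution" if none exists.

1006

First find gcd(1907, 2019):
2019 = 1*1907 + 112
1907 = 17*112 + 3
112 = 37*3 + 1
3 = 3*1 + 0
gcd = 1, so a unique solution mod 2019 exists.
Back-substitute for the Bézout coefficients:
1 = 112 − 37·3
1 = −37·1907 + 630·112
1 = 630·2019 − 667·1907
So 1907·(-667) ≡ 1 (mod 2019), giving 1907⁻¹ ≡ 1352.
x ≡ 1907⁻¹·392 ≡ 1352·392 ≡ 1006 (mod 2019).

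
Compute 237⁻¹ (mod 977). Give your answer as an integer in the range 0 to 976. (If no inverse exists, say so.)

gcd(977, 237) by repeated division:
977 = 4·237 + 29
237 = 8·29 + 5
29 = 5·5 + 4
5 = 1·4 + 1
4 = 4·1 + 0
Since gcd(237, 977) = 1, back-substitute to write 1 as a combination:
1 = 5 − 4
1 = −29 + 6·5
1 = 6·237 − 49·29
1 = −49·977 + 202·237
So 237·202 ≡ 1 (mod 977).

202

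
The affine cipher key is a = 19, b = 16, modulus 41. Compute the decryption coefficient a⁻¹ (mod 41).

13

gcd(41, 19) by repeated division:
41 = 2×19 + 3
19 = 6×3 + 1
3 = 3×1 + 0
Since gcd(19, 41) = 1, back-substitute to write 1 as a combination:
1 = 19 − 6·3
1 = −6·41 + 13·19
So 19·13 ≡ 1 (mod 41).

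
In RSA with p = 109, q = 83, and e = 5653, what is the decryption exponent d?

6445

φ(n) = (p−1)(q−1) = 108·82 = 8856.
Need d with 5653·d ≡ 1 (mod 8856). Apply the extended Euclidean algorithm:
8856 = 1·5653 + 3203
5653 = 1·3203 + 2450
3203 = 1·2450 + 753
2450 = 3·753 + 191
753 = 3·191 + 180
191 = 1·180 + 11
180 = 16·11 + 4
11 = 2·4 + 3
4 = 1·3 + 1
3 = 3·1 + 0
Back-substitute:
1 = 4 − 3
1 = −11 + 3·4
1 = 3·180 − 49·11
1 = −49·191 + 52·180
1 = 52·753 − 205·191
1 = −205·2450 + 667·753
1 = 667·3203 − 872·2450
1 = −872·5653 + 1539·3203
1 = 1539·8856 − 2411·5653
So 5653·(-2411) ≡ 1 (mod 8856), hence d ≡ -2411 ≡ 6445 (mod 8856).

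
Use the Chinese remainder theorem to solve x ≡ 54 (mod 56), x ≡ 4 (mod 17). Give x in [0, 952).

446

Write x = 54 + 56·k. Then 56·k ≡ 4 − 54 ≡ 1 (mod 17).
Need 56⁻¹ mod 17. Extended Euclid on (17, 5):
17 = 3×5 + 2
5 = 2×2 + 1
2 = 2×1 + 0
Back-substitute:
1 = 5 − 2·2
1 = −2·17 + 7·5
56⁻¹ ≡ 7 (mod 17), so k ≡ 7·1 ≡ 7 (mod 17).
x = 54 + 56·7 = 446.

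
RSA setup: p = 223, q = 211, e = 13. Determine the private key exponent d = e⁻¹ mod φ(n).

21517

φ(n) = (p−1)(q−1) = 222·210 = 46620.
Need d with 13·d ≡ 1 (mod 46620). Apply the extended Euclidean algorithm:
46620 = 3586*13 + 2
13 = 6*2 + 1
2 = 2*1 + 0
Back-substitute:
1 = 13 − 6·2
1 = −6·46620 + 21517·13
So 13·21517 ≡ 1 (mod 46620), hence d = 21517.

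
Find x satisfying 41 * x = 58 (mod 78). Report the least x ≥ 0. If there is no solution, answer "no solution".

First find gcd(41, 78):
78 = 1×41 + 37
41 = 1×37 + 4
37 = 9×4 + 1
4 = 4×1 + 0
gcd = 1, so a unique solution mod 78 exists.
Back-substitute for the Bézout coefficients:
1 = 37 − 9·4
1 = −9·41 + 10·37
1 = 10·78 − 19·41
So 41·(-19) ≡ 1 (mod 78), giving 41⁻¹ ≡ 59.
x ≡ 41⁻¹·58 ≡ 59·58 ≡ 68 (mod 78).

68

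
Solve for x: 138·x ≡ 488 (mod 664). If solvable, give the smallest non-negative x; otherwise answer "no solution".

196

First find gcd(138, 664):
664 = 4*138 + 112
138 = 1*112 + 26
112 = 4*26 + 8
26 = 3*8 + 2
8 = 4*2 + 0
gcd = 2 and 2 | 488, so solutions exist. Divide through by 2: 69x ≡ 244 (mod 332).
Now find 69⁻¹ mod 332:
332 = 4*69 + 56
69 = 1*56 + 13
56 = 4*13 + 4
13 = 3*4 + 1
4 = 4*1 + 0
Back-substitute:
1 = 13 − 3·4
1 = −3·56 + 13·13
1 = 13·69 − 16·56
1 = −16·332 + 77·69
So 69⁻¹ ≡ 77 (mod 332).
Then x ≡ 77·244 ≡ 196 (mod 332); the smallest non-negative solution is x = 196.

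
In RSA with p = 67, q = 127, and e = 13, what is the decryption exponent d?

φ(n) = (p−1)(q−1) = 66·126 = 8316.
Need d with 13·d ≡ 1 (mod 8316). Apply the extended Euclidean algorithm:
8316 = 639*13 + 9
13 = 1*9 + 4
9 = 2*4 + 1
4 = 4*1 + 0
Back-substitute:
1 = 9 − 2·4
1 = −2·13 + 3·9
1 = 3·8316 − 1919·13
So 13·(-1919) ≡ 1 (mod 8316), hence d ≡ -1919 ≡ 6397 (mod 8316).

6397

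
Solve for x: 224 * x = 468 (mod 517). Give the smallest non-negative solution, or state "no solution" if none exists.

436

First find gcd(224, 517):
517 = 2·224 + 69
224 = 3·69 + 17
69 = 4·17 + 1
17 = 17·1 + 0
gcd = 1, so a unique solution mod 517 exists.
Back-substitute for the Bézout coefficients:
1 = 69 − 4·17
1 = −4·224 + 13·69
1 = 13·517 − 30·224
So 224·(-30) ≡ 1 (mod 517), giving 224⁻¹ ≡ 487.
x ≡ 224⁻¹·468 ≡ 487·468 ≡ 436 (mod 517).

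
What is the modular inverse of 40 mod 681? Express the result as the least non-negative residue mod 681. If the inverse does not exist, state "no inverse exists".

664

Run Euclid on (681, 40):
681 = 17*40 + 1
40 = 40*1 + 0
The gcd is 1. Working backward:
1 = 681 − 17·40
So 40·(-17) ≡ 1 (mod 681), and -17 ≡ 664 (mod 681).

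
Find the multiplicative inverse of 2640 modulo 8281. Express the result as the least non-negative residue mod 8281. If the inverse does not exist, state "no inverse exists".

Apply the Euclidean algorithm to 8281 and 2640:
8281 = 3·2640 + 361
2640 = 7·361 + 113
361 = 3·113 + 22
113 = 5·22 + 3
22 = 7·3 + 1
3 = 3·1 + 0
The gcd is 1. Working backward:
1 = 22 − 7·3
1 = −7·113 + 36·22
1 = 36·361 − 115·113
1 = −115·2640 + 841·361
1 = 841·8281 − 2638·2640
So 2640·(-2638) ≡ 1 (mod 8281), and -2638 ≡ 5643 (mod 8281).

5643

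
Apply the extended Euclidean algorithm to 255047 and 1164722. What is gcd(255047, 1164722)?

Apply Euclid's algorithm to 1164722 and 255047:
1164722 = 4·255047 + 144534
255047 = 1·144534 + 110513
144534 = 1·110513 + 34021
110513 = 3·34021 + 8450
34021 = 4·8450 + 221
8450 = 38·221 + 52
221 = 4·52 + 13
52 = 4·13 + 0
gcd(255047, 1164722) = 13.
Express as a combination:
13 = 221 − 4·52
13 = −4·8450 + 153·221
13 = 153·34021 − 616·8450
13 = −616·110513 + 2001·34021
13 = 2001·144534 − 2617·110513
13 = −2617·255047 + 4618·144534
13 = 4618·1164722 − 21089·255047
So 13 = (4618)·1164722 + (-21089)·255047.

13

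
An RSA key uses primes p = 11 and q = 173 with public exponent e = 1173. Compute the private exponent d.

φ(n) = (p−1)(q−1) = 10·172 = 1720.
Need d with 1173·d ≡ 1 (mod 1720). Apply the extended Euclidean algorithm:
1720 = 1·1173 + 547
1173 = 2·547 + 79
547 = 6·79 + 73
79 = 1·73 + 6
73 = 12·6 + 1
6 = 6·1 + 0
Back-substitute:
1 = 73 − 12·6
1 = −12·79 + 13·73
1 = 13·547 − 90·79
1 = −90·1173 + 193·547
1 = 193·1720 − 283·1173
So 1173·(-283) ≡ 1 (mod 1720), hence d ≡ -283 ≡ 1437 (mod 1720).

1437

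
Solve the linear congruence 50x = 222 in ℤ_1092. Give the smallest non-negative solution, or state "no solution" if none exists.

First find gcd(50, 1092):
1092 = 21×50 + 42
50 = 1×42 + 8
42 = 5×8 + 2
8 = 4×2 + 0
gcd = 2 and 2 | 222, so solutions exist. Divide through by 2: 25x ≡ 111 (mod 546).
Now find 25⁻¹ mod 546:
546 = 21*25 + 21
25 = 1*21 + 4
21 = 5*4 + 1
4 = 4*1 + 0
Back-substitute:
1 = 21 − 5·4
1 = −5·25 + 6·21
1 = 6·546 − 131·25
So 25·(-131) ≡ 1 (mod 546), i.e. 25⁻¹ ≡ 415.
Then x ≡ 415·111 ≡ 201 (mod 546); the smallest non-negative solution is x = 201.

201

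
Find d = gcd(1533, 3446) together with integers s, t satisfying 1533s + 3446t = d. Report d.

1

Euclidean algorithm:
3446 = 2×1533 + 380
1533 = 4×380 + 13
380 = 29×13 + 3
13 = 4×3 + 1
3 = 3×1 + 0
gcd(1533, 3446) = 1.
Express as a combination:
1 = 13 − 4·3
1 = −4·380 + 117·13
1 = 117·1533 − 472·380
1 = −472·3446 + 1061·1533
So 1 = (-472)·3446 + (1061)·1533.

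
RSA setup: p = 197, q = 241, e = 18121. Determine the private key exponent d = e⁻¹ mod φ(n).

φ(n) = (p−1)(q−1) = 196·240 = 47040.
Need d with 18121·d ≡ 1 (mod 47040). Apply the extended Euclidean algorithm:
47040 = 2*18121 + 10798
18121 = 1*10798 + 7323
10798 = 1*7323 + 3475
7323 = 2*3475 + 373
3475 = 9*373 + 118
373 = 3*118 + 19
118 = 6*19 + 4
19 = 4*4 + 3
4 = 1*3 + 1
3 = 3*1 + 0
Back-substitute:
1 = 4 − 3
1 = −19 + 5·4
1 = 5·118 − 31·19
1 = −31·373 + 98·118
1 = 98·3475 − 913·373
1 = −913·7323 + 1924·3475
1 = 1924·10798 − 2837·7323
1 = −2837·18121 + 4761·10798
1 = 4761·47040 − 12359·18121
So 18121·(-12359) ≡ 1 (mod 47040), hence d ≡ -12359 ≡ 34681 (mod 47040).

34681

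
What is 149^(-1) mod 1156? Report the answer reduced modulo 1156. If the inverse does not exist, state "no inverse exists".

gcd(1156, 149) by repeated division:
1156 = 7×149 + 113
149 = 1×113 + 36
113 = 3×36 + 5
36 = 7×5 + 1
5 = 5×1 + 0
Since gcd(149, 1156) = 1, back-substitute to write 1 as a combination:
1 = 36 − 7·5
1 = −7·113 + 22·36
1 = 22·149 − 29·113
1 = −29·1156 + 225·149
So 149·225 ≡ 1 (mod 1156).

225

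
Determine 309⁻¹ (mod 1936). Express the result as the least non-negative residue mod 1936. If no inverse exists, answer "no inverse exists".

1629

Apply the Euclidean algorithm to 1936 and 309:
1936 = 6×309 + 82
309 = 3×82 + 63
82 = 1×63 + 19
63 = 3×19 + 6
19 = 3×6 + 1
6 = 6×1 + 0
Since gcd(309, 1936) = 1, back-substitute to write 1 as a combination:
1 = 19 − 3·6
1 = −3·63 + 10·19
1 = 10·82 − 13·63
1 = −13·309 + 49·82
1 = 49·1936 − 307·309
So 309·(-307) ≡ 1 (mod 1936), and -307 ≡ 1629 (mod 1936).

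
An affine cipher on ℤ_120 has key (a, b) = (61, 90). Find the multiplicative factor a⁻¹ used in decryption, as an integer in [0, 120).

gcd(120, 61) by repeated division:
120 = 1×61 + 59
61 = 1×59 + 2
59 = 29×2 + 1
2 = 2×1 + 0
The gcd is 1. Working backward:
1 = 59 − 29·2
1 = −29·61 + 30·59
1 = 30·120 − 59·61
Thus 61·(-59) ≡ 1 (mod 120); reducing, -59 mod 120 = 61.

61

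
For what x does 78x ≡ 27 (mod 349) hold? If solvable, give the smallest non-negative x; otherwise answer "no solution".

148

First find gcd(78, 349):
349 = 4×78 + 37
78 = 2×37 + 4
37 = 9×4 + 1
4 = 4×1 + 0
gcd = 1, so a unique solution mod 349 exists.
Back-substitute for the Bézout coefficients:
1 = 37 − 9·4
1 = −9·78 + 19·37
1 = 19·349 − 85·78
So 78·(-85) ≡ 1 (mod 349), giving 78⁻¹ ≡ 264.
x ≡ 78⁻¹·27 ≡ 264·27 ≡ 148 (mod 349).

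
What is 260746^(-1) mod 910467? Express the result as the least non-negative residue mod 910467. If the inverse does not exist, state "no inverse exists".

629131

gcd(910467, 260746) by repeated division:
910467 = 3×260746 + 128229
260746 = 2×128229 + 4288
128229 = 29×4288 + 3877
4288 = 1×3877 + 411
3877 = 9×411 + 178
411 = 2×178 + 55
178 = 3×55 + 13
55 = 4×13 + 3
13 = 4×3 + 1
3 = 3×1 + 0
gcd = 1, so the inverse exists. Back-substitute:
1 = 13 − 4·3
1 = −4·55 + 17·13
1 = 17·178 − 55·55
1 = −55·411 + 127·178
1 = 127·3877 − 1198·411
1 = −1198·4288 + 1325·3877
1 = 1325·128229 − 39623·4288
1 = −39623·260746 + 80571·128229
1 = 80571·910467 − 281336·260746
So 260746·(-281336) ≡ 1 (mod 910467), and -281336 ≡ 629131 (mod 910467).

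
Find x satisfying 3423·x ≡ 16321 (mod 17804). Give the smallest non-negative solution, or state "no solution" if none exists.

First find gcd(3423, 17804):
17804 = 5·3423 + 689
3423 = 4·689 + 667
689 = 1·667 + 22
667 = 30·22 + 7
22 = 3·7 + 1
7 = 7·1 + 0
gcd = 1, so a unique solution mod 17804 exists.
Back-substitute for the Bézout coefficients:
1 = 22 − 3·7
1 = −3·667 + 91·22
1 = 91·689 − 94·667
1 = −94·3423 + 467·689
1 = 467·17804 − 2429·3423
So 3423·(-2429) ≡ 1 (mod 17804), giving 3423⁻¹ ≡ 15375.
x ≡ 3423⁻¹·16321 ≡ 15375·16321 ≡ 5799 (mod 17804).

5799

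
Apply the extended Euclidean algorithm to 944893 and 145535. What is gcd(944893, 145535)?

Euclidean algorithm:
944893 = 6·145535 + 71683
145535 = 2·71683 + 2169
71683 = 33·2169 + 106
2169 = 20·106 + 49
106 = 2·49 + 8
49 = 6·8 + 1
8 = 8·1 + 0
gcd(944893, 145535) = 1.
Express as a combination:
1 = 49 − 6·8
1 = −6·106 + 13·49
1 = 13·2169 − 266·106
1 = −266·71683 + 8791·2169
1 = 8791·145535 − 17848·71683
1 = −17848·944893 + 115879·145535
So 1 = (-17848)·944893 + (115879)·145535.

1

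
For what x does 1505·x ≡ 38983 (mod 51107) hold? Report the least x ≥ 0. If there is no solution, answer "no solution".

First find gcd(1505, 51107):
51107 = 33*1505 + 1442
1505 = 1*1442 + 63
1442 = 22*63 + 56
63 = 1*56 + 7
56 = 8*7 + 0
gcd = 7 and 7 | 38983, so solutions exist. Divide through by 7: 215x ≡ 5569 (mod 7301).
Now find 215⁻¹ mod 7301:
7301 = 33×215 + 206
215 = 1×206 + 9
206 = 22×9 + 8
9 = 1×8 + 1
8 = 8×1 + 0
Back-substitute:
1 = 9 − 8
1 = −206 + 23·9
1 = 23·215 − 24·206
1 = −24·7301 + 815·215
So 215⁻¹ ≡ 815 (mod 7301).
Then x ≡ 815·5569 ≡ 4814 (mod 7301); the smallest non-negative solution is x = 4814.

4814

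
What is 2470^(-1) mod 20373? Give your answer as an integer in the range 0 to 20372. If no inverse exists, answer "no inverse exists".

Extended Euclidean algorithm:
20373 = 8*2470 + 613
2470 = 4*613 + 18
613 = 34*18 + 1
18 = 18*1 + 0
gcd = 1, so the inverse exists. Back-substitute:
1 = 613 − 34·18
1 = −34·2470 + 137·613
1 = 137·20373 − 1130·2470
Thus 2470·(-1130) ≡ 1 (mod 20373); reducing, -1130 mod 20373 = 19243.

19243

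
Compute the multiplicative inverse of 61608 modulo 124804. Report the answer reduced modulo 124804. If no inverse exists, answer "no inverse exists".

Euclidean algorithm on 124804, 61608:
124804 = 2·61608 + 1588
61608 = 38·1588 + 1264
1588 = 1·1264 + 324
1264 = 3·324 + 292
324 = 1·292 + 32
292 = 9·32 + 4
32 = 8·4 + 0
gcd(61608, 124804) = 4 ≠ 1, so 61608 has no multiplicative inverse modulo 124804.

no inverse exists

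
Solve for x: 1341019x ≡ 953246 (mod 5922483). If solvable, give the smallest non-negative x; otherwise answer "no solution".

876953

First find gcd(1341019, 5922483):
5922483 = 4*1341019 + 558407
1341019 = 2*558407 + 224205
558407 = 2*224205 + 109997
224205 = 2*109997 + 4211
109997 = 26*4211 + 511
4211 = 8*511 + 123
511 = 4*123 + 19
123 = 6*19 + 9
19 = 2*9 + 1
9 = 9*1 + 0
gcd = 1, so a unique solution mod 5922483 exists.
Back-substitute for the Bézout coefficients:
1 = 19 − 2·9
1 = −2·123 + 13·19
1 = 13·511 − 54·123
1 = −54·4211 + 445·511
1 = 445·109997 − 11624·4211
1 = −11624·224205 + 23693·109997
1 = 23693·558407 − 59010·224205
1 = −59010·1341019 + 141713·558407
1 = 141713·5922483 − 625862·1341019
So 1341019·(-625862) ≡ 1 (mod 5922483), giving 1341019⁻¹ ≡ 5296621.
x ≡ 1341019⁻¹·953246 ≡ 5296621·953246 ≡ 876953 (mod 5922483).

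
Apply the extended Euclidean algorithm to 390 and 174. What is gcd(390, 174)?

6

Repeated division:
390 = 2*174 + 42
174 = 4*42 + 6
42 = 7*6 + 0
gcd(390, 174) = 6.
Express as a combination:
6 = 174 − 4·42
6 = −4·390 + 9·174
So 6 = (-4)·390 + (9)·174.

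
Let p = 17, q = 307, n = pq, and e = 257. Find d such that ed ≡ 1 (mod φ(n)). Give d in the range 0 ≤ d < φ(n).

φ(n) = (p−1)(q−1) = 16·306 = 4896.
Need d with 257·d ≡ 1 (mod 4896). Apply the extended Euclidean algorithm:
4896 = 19×257 + 13
257 = 19×13 + 10
13 = 1×10 + 3
10 = 3×3 + 1
3 = 3×1 + 0
Back-substitute:
1 = 10 − 3·3
1 = −3·13 + 4·10
1 = 4·257 − 79·13
1 = −79·4896 + 1505·257
So 257·1505 ≡ 1 (mod 4896), hence d = 1505.

1505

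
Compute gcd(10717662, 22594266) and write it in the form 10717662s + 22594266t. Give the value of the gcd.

6

Repeated division:
22594266 = 2·10717662 + 1158942
10717662 = 9·1158942 + 287184
1158942 = 4·287184 + 10206
287184 = 28·10206 + 1416
10206 = 7·1416 + 294
1416 = 4·294 + 240
294 = 1·240 + 54
240 = 4·54 + 24
54 = 2·24 + 6
24 = 4·6 + 0
gcd(10717662, 22594266) = 6.
Express as a combination:
6 = 54 − 2·24
6 = −2·240 + 9·54
6 = 9·294 − 11·240
6 = −11·1416 + 53·294
6 = 53·10206 − 382·1416
6 = −382·287184 + 10749·10206
6 = 10749·1158942 − 43378·287184
6 = −43378·10717662 + 401151·1158942
6 = 401151·22594266 − 845680·10717662
So 6 = (401151)·22594266 + (-845680)·10717662.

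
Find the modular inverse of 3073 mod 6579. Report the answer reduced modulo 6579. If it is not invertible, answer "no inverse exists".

4543

Extended Euclidean algorithm:
6579 = 2*3073 + 433
3073 = 7*433 + 42
433 = 10*42 + 13
42 = 3*13 + 3
13 = 4*3 + 1
3 = 3*1 + 0
Since gcd(3073, 6579) = 1, back-substitute to write 1 as a combination:
1 = 13 − 4·3
1 = −4·42 + 13·13
1 = 13·433 − 134·42
1 = −134·3073 + 951·433
1 = 951·6579 − 2036·3073
Hence 3073⁻¹ ≡ -2036 ≡ 4543 (mod 6579).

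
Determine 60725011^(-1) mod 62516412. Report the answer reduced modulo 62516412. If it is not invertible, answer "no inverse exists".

Extended Euclidean algorithm:
62516412 = 1*60725011 + 1791401
60725011 = 33*1791401 + 1608778
1791401 = 1*1608778 + 182623
1608778 = 8*182623 + 147794
182623 = 1*147794 + 34829
147794 = 4*34829 + 8478
34829 = 4*8478 + 917
8478 = 9*917 + 225
917 = 4*225 + 17
225 = 13*17 + 4
17 = 4*4 + 1
4 = 4*1 + 0
Since gcd(60725011, 62516412) = 1, back-substitute to write 1 as a combination:
1 = 17 − 4·4
1 = −4·225 + 53·17
1 = 53·917 − 216·225
1 = −216·8478 + 1997·917
1 = 1997·34829 − 8204·8478
1 = −8204·147794 + 34813·34829
1 = 34813·182623 − 43017·147794
1 = −43017·1608778 + 378949·182623
1 = 378949·1791401 − 421966·1608778
1 = −421966·60725011 + 14303827·1791401
1 = 14303827·62516412 − 14725793·60725011
Thus 60725011·(-14725793) ≡ 1 (mod 62516412); reducing, -14725793 mod 62516412 = 47790619.

47790619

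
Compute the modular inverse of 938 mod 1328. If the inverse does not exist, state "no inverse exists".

Compute gcd(938, 1328):
1328 = 1*938 + 390
938 = 2*390 + 158
390 = 2*158 + 74
158 = 2*74 + 10
74 = 7*10 + 4
10 = 2*4 + 2
4 = 2*2 + 0
Since gcd = 2 > 1, 938 is not a unit mod 1328.

no inverse exists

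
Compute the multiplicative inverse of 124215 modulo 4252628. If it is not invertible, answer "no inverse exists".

Apply the Euclidean algorithm to 4252628 and 124215:
4252628 = 34·124215 + 29318
124215 = 4·29318 + 6943
29318 = 4·6943 + 1546
6943 = 4·1546 + 759
1546 = 2·759 + 28
759 = 27·28 + 3
28 = 9·3 + 1
3 = 3·1 + 0
Since gcd(124215, 4252628) = 1, back-substitute to write 1 as a combination:
1 = 28 − 9·3
1 = −9·759 + 244·28
1 = 244·1546 − 497·759
1 = −497·6943 + 2232·1546
1 = 2232·29318 − 9425·6943
1 = −9425·124215 + 39932·29318
1 = 39932·4252628 − 1367113·124215
So 124215·(-1367113) ≡ 1 (mod 4252628), and -1367113 ≡ 2885515 (mod 4252628).

2885515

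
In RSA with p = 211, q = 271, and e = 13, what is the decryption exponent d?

φ(n) = (p−1)(q−1) = 210·270 = 56700.
Need d with 13·d ≡ 1 (mod 56700). Apply the extended Euclidean algorithm:
56700 = 4361·13 + 7
13 = 1·7 + 6
7 = 1·6 + 1
6 = 6·1 + 0
Back-substitute:
1 = 7 − 6
1 = −13 + 2·7
1 = 2·56700 − 8723·13
So 13·(-8723) ≡ 1 (mod 56700), hence d ≡ -8723 ≡ 47977 (mod 56700).

47977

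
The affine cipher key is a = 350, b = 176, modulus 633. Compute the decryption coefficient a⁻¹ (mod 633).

548

Apply the Euclidean algorithm to 633 and 350:
633 = 1*350 + 283
350 = 1*283 + 67
283 = 4*67 + 15
67 = 4*15 + 7
15 = 2*7 + 1
7 = 7*1 + 0
The gcd is 1. Working backward:
1 = 15 − 2·7
1 = −2·67 + 9·15
1 = 9·283 − 38·67
1 = −38·350 + 47·283
1 = 47·633 − 85·350
Hence 350⁻¹ ≡ -85 ≡ 548 (mod 633).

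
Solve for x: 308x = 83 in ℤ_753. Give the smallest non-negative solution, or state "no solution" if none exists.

First find gcd(308, 753):
753 = 2×308 + 137
308 = 2×137 + 34
137 = 4×34 + 1
34 = 34×1 + 0
gcd = 1, so a unique solution mod 753 exists.
Back-substitute for the Bézout coefficients:
1 = 137 − 4·34
1 = −4·308 + 9·137
1 = 9·753 − 22·308
So 308·(-22) ≡ 1 (mod 753), giving 308⁻¹ ≡ 731.
x ≡ 308⁻¹·83 ≡ 731·83 ≡ 433 (mod 753).

433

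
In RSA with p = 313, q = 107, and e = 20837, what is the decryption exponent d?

31661

φ(n) = (p−1)(q−1) = 312·106 = 33072.
Need d with 20837·d ≡ 1 (mod 33072). Apply the extended Euclidean algorithm:
33072 = 1·20837 + 12235
20837 = 1·12235 + 8602
12235 = 1·8602 + 3633
8602 = 2·3633 + 1336
3633 = 2·1336 + 961
1336 = 1·961 + 375
961 = 2·375 + 211
375 = 1·211 + 164
211 = 1·164 + 47
164 = 3·47 + 23
47 = 2·23 + 1
23 = 23·1 + 0
Back-substitute:
1 = 47 − 2·23
1 = −2·164 + 7·47
1 = 7·211 − 9·164
1 = −9·375 + 16·211
1 = 16·961 − 41·375
1 = −41·1336 + 57·961
1 = 57·3633 − 155·1336
1 = −155·8602 + 367·3633
1 = 367·12235 − 522·8602
1 = −522·20837 + 889·12235
1 = 889·33072 − 1411·20837
So 20837·(-1411) ≡ 1 (mod 33072), hence d ≡ -1411 ≡ 31661 (mod 33072).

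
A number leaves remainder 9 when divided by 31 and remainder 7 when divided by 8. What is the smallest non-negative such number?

Write x = 9 + 31·k. Then 31·k ≡ 7 − 9 ≡ 6 (mod 8).
Need 31⁻¹ mod 8. Extended Euclid on (8, 7):
8 = 1×7 + 1
7 = 7×1 + 0
Back-substitute:
1 = 8 − 7
31⁻¹ ≡ 7 (mod 8), so k ≡ 7·6 ≡ 2 (mod 8).
x = 9 + 31·2 = 71.

71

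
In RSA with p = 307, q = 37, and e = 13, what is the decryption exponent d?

4237

φ(n) = (p−1)(q−1) = 306·36 = 11016.
Need d with 13·d ≡ 1 (mod 11016). Apply the extended Euclidean algorithm:
11016 = 847·13 + 5
13 = 2·5 + 3
5 = 1·3 + 2
3 = 1·2 + 1
2 = 2·1 + 0
Back-substitute:
1 = 3 − 2
1 = −5 + 2·3
1 = 2·13 − 5·5
1 = −5·11016 + 4237·13
So 13·4237 ≡ 1 (mod 11016), hence d = 4237.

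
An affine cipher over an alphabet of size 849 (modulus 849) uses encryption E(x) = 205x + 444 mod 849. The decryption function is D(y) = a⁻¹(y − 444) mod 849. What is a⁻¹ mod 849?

439

Run Euclid on (849, 205):
849 = 4*205 + 29
205 = 7*29 + 2
29 = 14*2 + 1
2 = 2*1 + 0
gcd = 1, so the inverse exists. Back-substitute:
1 = 29 − 14·2
1 = −14·205 + 99·29
1 = 99·849 − 410·205
Hence 205⁻¹ ≡ -410 ≡ 439 (mod 849).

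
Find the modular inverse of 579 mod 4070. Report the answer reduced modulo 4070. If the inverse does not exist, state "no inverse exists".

239

Apply the Euclidean algorithm to 4070 and 579:
4070 = 7*579 + 17
579 = 34*17 + 1
17 = 17*1 + 0
The gcd is 1. Working backward:
1 = 579 − 34·17
1 = −34·4070 + 239·579
So 579·239 ≡ 1 (mod 4070).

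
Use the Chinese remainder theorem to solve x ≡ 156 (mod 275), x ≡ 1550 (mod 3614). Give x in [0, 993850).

738806

Write x = 156 + 275·k. Then 275·k ≡ 1550 − 156 ≡ 1394 (mod 3614).
Need 275⁻¹ mod 3614. Extended Euclid on (3614, 275):
3614 = 13*275 + 39
275 = 7*39 + 2
39 = 19*2 + 1
2 = 2*1 + 0
Back-substitute:
1 = 39 − 19·2
1 = −19·275 + 134·39
1 = 134·3614 − 1761·275
275⁻¹ ≡ 1853 (mod 3614), so k ≡ 1853·1394 ≡ 2686 (mod 3614).
x = 156 + 275·2686 = 738806.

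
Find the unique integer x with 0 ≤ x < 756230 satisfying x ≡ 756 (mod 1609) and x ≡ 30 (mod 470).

348300

Write x = 756 + 1609·k. Then 1609·k ≡ 30 − 756 ≡ 214 (mod 470).
Need 1609⁻¹ mod 470. Extended Euclid on (470, 199):
470 = 2×199 + 72
199 = 2×72 + 55
72 = 1×55 + 17
55 = 3×17 + 4
17 = 4×4 + 1
4 = 4×1 + 0
Back-substitute:
1 = 17 − 4·4
1 = −4·55 + 13·17
1 = 13·72 − 17·55
1 = −17·199 + 47·72
1 = 47·470 − 111·199
1609⁻¹ ≡ 359 (mod 470), so k ≡ 359·214 ≡ 216 (mod 470).
x = 756 + 1609·216 = 348300.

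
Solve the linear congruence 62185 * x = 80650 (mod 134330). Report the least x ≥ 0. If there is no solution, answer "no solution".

21482

First find gcd(62185, 134330):
134330 = 2·62185 + 9960
62185 = 6·9960 + 2425
9960 = 4·2425 + 260
2425 = 9·260 + 85
260 = 3·85 + 5
85 = 17·5 + 0
gcd = 5 and 5 | 80650, so solutions exist. Divide through by 5: 12437x ≡ 16130 (mod 26866).
Now find 12437⁻¹ mod 26866:
26866 = 2*12437 + 1992
12437 = 6*1992 + 485
1992 = 4*485 + 52
485 = 9*52 + 17
52 = 3*17 + 1
17 = 17*1 + 0
Back-substitute:
1 = 52 − 3·17
1 = −3·485 + 28·52
1 = 28·1992 − 115·485
1 = −115·12437 + 718·1992
1 = 718·26866 − 1551·12437
So 12437·(-1551) ≡ 1 (mod 26866), i.e. 12437⁻¹ ≡ 25315.
Then x ≡ 25315·16130 ≡ 21482 (mod 26866); the smallest non-negative solution is x = 21482.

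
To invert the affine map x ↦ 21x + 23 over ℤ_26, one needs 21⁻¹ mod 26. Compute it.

gcd(26, 21) by repeated division:
26 = 1·21 + 5
21 = 4·5 + 1
5 = 5·1 + 0
gcd = 1, so the inverse exists. Back-substitute:
1 = 21 − 4·5
1 = −4·26 + 5·21
So 21·5 ≡ 1 (mod 26).

5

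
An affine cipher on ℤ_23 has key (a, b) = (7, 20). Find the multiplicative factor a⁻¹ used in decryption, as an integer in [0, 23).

Apply the Euclidean algorithm to 23 and 7:
23 = 3*7 + 2
7 = 3*2 + 1
2 = 2*1 + 0
gcd = 1, so the inverse exists. Back-substitute:
1 = 7 − 3·2
1 = −3·23 + 10·7
So 7·10 ≡ 1 (mod 23).

10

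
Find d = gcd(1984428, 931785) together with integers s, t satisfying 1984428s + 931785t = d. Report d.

3

Apply Euclid's algorithm to 1984428 and 931785:
1984428 = 2×931785 + 120858
931785 = 7×120858 + 85779
120858 = 1×85779 + 35079
85779 = 2×35079 + 15621
35079 = 2×15621 + 3837
15621 = 4×3837 + 273
3837 = 14×273 + 15
273 = 18×15 + 3
15 = 5×3 + 0
gcd(1984428, 931785) = 3.
Back-substituting:
3 = 273 − 18·15
3 = −18·3837 + 253·273
3 = 253·15621 − 1030·3837
3 = −1030·35079 + 2313·15621
3 = 2313·85779 − 5656·35079
3 = −5656·120858 + 7969·85779
3 = 7969·931785 − 61439·120858
3 = −61439·1984428 + 130847·931785
So 3 = (-61439)·1984428 + (130847)·931785.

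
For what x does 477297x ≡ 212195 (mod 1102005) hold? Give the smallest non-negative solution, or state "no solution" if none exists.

gcd(477297, 1102005):
1102005 = 2×477297 + 147411
477297 = 3×147411 + 35064
147411 = 4×35064 + 7155
35064 = 4×7155 + 6444
7155 = 1×6444 + 711
6444 = 9×711 + 45
711 = 15×45 + 36
45 = 1×36 + 9
36 = 4×9 + 0
gcd = 9, but 9 ∤ 212195, so the congruence has no solution.

no solution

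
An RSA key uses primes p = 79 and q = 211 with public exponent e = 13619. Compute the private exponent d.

9599

φ(n) = (p−1)(q−1) = 78·210 = 16380.
Need d with 13619·d ≡ 1 (mod 16380). Apply the extended Euclidean algorithm:
16380 = 1×13619 + 2761
13619 = 4×2761 + 2575
2761 = 1×2575 + 186
2575 = 13×186 + 157
186 = 1×157 + 29
157 = 5×29 + 12
29 = 2×12 + 5
12 = 2×5 + 2
5 = 2×2 + 1
2 = 2×1 + 0
Back-substitute:
1 = 5 − 2·2
1 = −2·12 + 5·5
1 = 5·29 − 12·12
1 = −12·157 + 65·29
1 = 65·186 − 77·157
1 = −77·2575 + 1066·186
1 = 1066·2761 − 1143·2575
1 = −1143·13619 + 5638·2761
1 = 5638·16380 − 6781·13619
So 13619·(-6781) ≡ 1 (mod 16380), hence d ≡ -6781 ≡ 9599 (mod 16380).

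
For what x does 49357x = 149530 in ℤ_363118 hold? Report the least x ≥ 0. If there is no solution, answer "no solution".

gcd(49357, 363118):
363118 = 7·49357 + 17619
49357 = 2·17619 + 14119
17619 = 1·14119 + 3500
14119 = 4·3500 + 119
3500 = 29·119 + 49
119 = 2·49 + 21
49 = 2·21 + 7
21 = 3·7 + 0
gcd = 7, but 7 ∤ 149530, so the congruence has no solution.

no solution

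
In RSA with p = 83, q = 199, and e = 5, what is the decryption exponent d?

φ(n) = (p−1)(q−1) = 82·198 = 16236.
Need d with 5·d ≡ 1 (mod 16236). Apply the extended Euclidean algorithm:
16236 = 3247·5 + 1
5 = 5·1 + 0
Back-substitute:
1 = 16236 − 3247·5
So 5·(-3247) ≡ 1 (mod 16236), hence d ≡ -3247 ≡ 12989 (mod 16236).

12989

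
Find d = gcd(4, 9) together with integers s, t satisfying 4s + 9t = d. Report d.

Repeated division:
9 = 2*4 + 1
4 = 4*1 + 0
gcd(4, 9) = 1.
Express as a combination:
1 = 9 − 2·4
So 1 = (1)·9 + (-2)·4.

1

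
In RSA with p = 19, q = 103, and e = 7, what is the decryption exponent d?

φ(n) = (p−1)(q−1) = 18·102 = 1836.
Need d with 7·d ≡ 1 (mod 1836). Apply the extended Euclidean algorithm:
1836 = 262·7 + 2
7 = 3·2 + 1
2 = 2·1 + 0
Back-substitute:
1 = 7 − 3·2
1 = −3·1836 + 787·7
So 7·787 ≡ 1 (mod 1836), hence d = 787.

787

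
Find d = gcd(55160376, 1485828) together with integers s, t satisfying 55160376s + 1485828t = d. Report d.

12

Euclidean algorithm:
55160376 = 37·1485828 + 184740
1485828 = 8·184740 + 7908
184740 = 23·7908 + 2856
7908 = 2·2856 + 2196
2856 = 1·2196 + 660
2196 = 3·660 + 216
660 = 3·216 + 12
216 = 18·12 + 0
gcd(55160376, 1485828) = 12.
Working backward:
12 = 660 − 3·216
12 = −3·2196 + 10·660
12 = 10·2856 − 13·2196
12 = −13·7908 + 36·2856
12 = 36·184740 − 841·7908
12 = −841·1485828 + 6764·184740
12 = 6764·55160376 − 251109·1485828
So 12 = (6764)·55160376 + (-251109)·1485828.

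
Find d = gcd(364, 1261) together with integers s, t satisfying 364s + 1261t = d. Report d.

Repeated division:
1261 = 3×364 + 169
364 = 2×169 + 26
169 = 6×26 + 13
26 = 2×13 + 0
gcd(364, 1261) = 13.
Working backward:
13 = 169 − 6·26
13 = −6·364 + 13·169
13 = 13·1261 − 45·364
So 13 = (13)·1261 + (-45)·364.

13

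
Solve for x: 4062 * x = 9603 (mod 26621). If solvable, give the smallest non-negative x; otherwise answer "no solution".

12841

First find gcd(4062, 26621):
26621 = 6×4062 + 2249
4062 = 1×2249 + 1813
2249 = 1×1813 + 436
1813 = 4×436 + 69
436 = 6×69 + 22
69 = 3×22 + 3
22 = 7×3 + 1
3 = 3×1 + 0
gcd = 1, so a unique solution mod 26621 exists.
Back-substitute for the Bézout coefficients:
1 = 22 − 7·3
1 = −7·69 + 22·22
1 = 22·436 − 139·69
1 = −139·1813 + 578·436
1 = 578·2249 − 717·1813
1 = −717·4062 + 1295·2249
1 = 1295·26621 − 8487·4062
So 4062·(-8487) ≡ 1 (mod 26621), giving 4062⁻¹ ≡ 18134.
x ≡ 4062⁻¹·9603 ≡ 18134·9603 ≡ 12841 (mod 26621).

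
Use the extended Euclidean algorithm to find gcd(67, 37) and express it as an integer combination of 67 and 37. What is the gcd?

Repeated division:
67 = 1×37 + 30
37 = 1×30 + 7
30 = 4×7 + 2
7 = 3×2 + 1
2 = 2×1 + 0
gcd(67, 37) = 1.
Working backward:
1 = 7 − 3·2
1 = −3·30 + 13·7
1 = 13·37 − 16·30
1 = −16·67 + 29·37
So 1 = (-16)·67 + (29)·37.

1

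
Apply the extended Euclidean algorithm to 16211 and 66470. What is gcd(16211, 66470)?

Euclidean algorithm:
66470 = 4×16211 + 1626
16211 = 9×1626 + 1577
1626 = 1×1577 + 49
1577 = 32×49 + 9
49 = 5×9 + 4
9 = 2×4 + 1
4 = 4×1 + 0
gcd(16211, 66470) = 1.
Express as a combination:
1 = 9 − 2·4
1 = −2·49 + 11·9
1 = 11·1577 − 354·49
1 = −354·1626 + 365·1577
1 = 365·16211 − 3639·1626
1 = −3639·66470 + 14921·16211
So 1 = (-3639)·66470 + (14921)·16211.

1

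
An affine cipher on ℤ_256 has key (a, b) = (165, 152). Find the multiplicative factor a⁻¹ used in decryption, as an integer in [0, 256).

gcd(256, 165) by repeated division:
256 = 1×165 + 91
165 = 1×91 + 74
91 = 1×74 + 17
74 = 4×17 + 6
17 = 2×6 + 5
6 = 1×5 + 1
5 = 5×1 + 0
gcd = 1, so the inverse exists. Back-substitute:
1 = 6 − 5
1 = −17 + 3·6
1 = 3·74 − 13·17
1 = −13·91 + 16·74
1 = 16·165 − 29·91
1 = −29·256 + 45·165
So 165·45 ≡ 1 (mod 256).

45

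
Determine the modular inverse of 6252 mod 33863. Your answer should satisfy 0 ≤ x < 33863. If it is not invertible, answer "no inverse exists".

23989

gcd(33863, 6252) by repeated division:
33863 = 5×6252 + 2603
6252 = 2×2603 + 1046
2603 = 2×1046 + 511
1046 = 2×511 + 24
511 = 21×24 + 7
24 = 3×7 + 3
7 = 2×3 + 1
3 = 3×1 + 0
Since gcd(6252, 33863) = 1, back-substitute to write 1 as a combination:
1 = 7 − 2·3
1 = −2·24 + 7·7
1 = 7·511 − 149·24
1 = −149·1046 + 305·511
1 = 305·2603 − 759·1046
1 = −759·6252 + 1823·2603
1 = 1823·33863 − 9874·6252
Hence 6252⁻¹ ≡ -9874 ≡ 23989 (mod 33863).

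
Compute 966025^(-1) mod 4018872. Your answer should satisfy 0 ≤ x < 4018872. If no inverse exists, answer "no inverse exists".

Apply the Euclidean algorithm to 4018872 and 966025:
4018872 = 4·966025 + 154772
966025 = 6·154772 + 37393
154772 = 4·37393 + 5200
37393 = 7·5200 + 993
5200 = 5·993 + 235
993 = 4·235 + 53
235 = 4·53 + 23
53 = 2·23 + 7
23 = 3·7 + 2
7 = 3·2 + 1
2 = 2·1 + 0
The gcd is 1. Working backward:
1 = 7 − 3·2
1 = −3·23 + 10·7
1 = 10·53 − 23·23
1 = −23·235 + 102·53
1 = 102·993 − 431·235
1 = −431·5200 + 2257·993
1 = 2257·37393 − 16230·5200
1 = −16230·154772 + 67177·37393
1 = 67177·966025 − 419292·154772
1 = −419292·4018872 + 1744345·966025
So 966025·1744345 ≡ 1 (mod 4018872).

1744345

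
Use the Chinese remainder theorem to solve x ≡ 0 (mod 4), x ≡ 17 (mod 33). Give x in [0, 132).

Write x = 0 + 4·k. Then 4·k ≡ 17 − 0 ≡ 17 (mod 33).
Need 4⁻¹ mod 33. Extended Euclid on (33, 4):
33 = 8*4 + 1
4 = 4*1 + 0
Back-substitute:
1 = 33 − 8·4
4⁻¹ ≡ 25 (mod 33), so k ≡ 25·17 ≡ 29 (mod 33).
x = 0 + 4·29 = 116.

116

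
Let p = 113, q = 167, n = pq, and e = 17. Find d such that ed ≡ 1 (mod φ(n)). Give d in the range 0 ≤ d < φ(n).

3281

φ(n) = (p−1)(q−1) = 112·166 = 18592.
Need d with 17·d ≡ 1 (mod 18592). Apply the extended Euclidean algorithm:
18592 = 1093×17 + 11
17 = 1×11 + 6
11 = 1×6 + 5
6 = 1×5 + 1
5 = 5×1 + 0
Back-substitute:
1 = 6 − 5
1 = −11 + 2·6
1 = 2·17 − 3·11
1 = −3·18592 + 3281·17
So 17·3281 ≡ 1 (mod 18592), hence d = 3281.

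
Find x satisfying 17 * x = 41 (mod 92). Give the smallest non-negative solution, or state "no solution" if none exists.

89

First find gcd(17, 92):
92 = 5×17 + 7
17 = 2×7 + 3
7 = 2×3 + 1
3 = 3×1 + 0
gcd = 1, so a unique solution mod 92 exists.
Back-substitute for the Bézout coefficients:
1 = 7 − 2·3
1 = −2·17 + 5·7
1 = 5·92 − 27·17
So 17·(-27) ≡ 1 (mod 92), giving 17⁻¹ ≡ 65.
x ≡ 17⁻¹·41 ≡ 65·41 ≡ 89 (mod 92).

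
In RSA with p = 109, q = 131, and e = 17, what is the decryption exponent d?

7433

φ(n) = (p−1)(q−1) = 108·130 = 14040.
Need d with 17·d ≡ 1 (mod 14040). Apply the extended Euclidean algorithm:
14040 = 825×17 + 15
17 = 1×15 + 2
15 = 7×2 + 1
2 = 2×1 + 0
Back-substitute:
1 = 15 − 7·2
1 = −7·17 + 8·15
1 = 8·14040 − 6607·17
So 17·(-6607) ≡ 1 (mod 14040), hence d ≡ -6607 ≡ 7433 (mod 14040).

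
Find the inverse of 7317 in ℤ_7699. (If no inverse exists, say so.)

Extended Euclidean algorithm:
7699 = 1×7317 + 382
7317 = 19×382 + 59
382 = 6×59 + 28
59 = 2×28 + 3
28 = 9×3 + 1
3 = 3×1 + 0
gcd = 1, so the inverse exists. Back-substitute:
1 = 28 − 9·3
1 = −9·59 + 19·28
1 = 19·382 − 123·59
1 = −123·7317 + 2356·382
1 = 2356·7699 − 2479·7317
Thus 7317·(-2479) ≡ 1 (mod 7699); reducing, -2479 mod 7699 = 5220.

5220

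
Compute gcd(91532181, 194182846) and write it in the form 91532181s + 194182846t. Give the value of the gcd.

13

Apply Euclid's algorithm to 194182846 and 91532181:
194182846 = 2×91532181 + 11118484
91532181 = 8×11118484 + 2584309
11118484 = 4×2584309 + 781248
2584309 = 3×781248 + 240565
781248 = 3×240565 + 59553
240565 = 4×59553 + 2353
59553 = 25×2353 + 728
2353 = 3×728 + 169
728 = 4×169 + 52
169 = 3×52 + 13
52 = 4×13 + 0
gcd(91532181, 194182846) = 13.
Working backward:
13 = 169 − 3·52
13 = −3·728 + 13·169
13 = 13·2353 − 42·728
13 = −42·59553 + 1063·2353
13 = 1063·240565 − 4294·59553
13 = −4294·781248 + 13945·240565
13 = 13945·2584309 − 46129·781248
13 = −46129·11118484 + 198461·2584309
13 = 198461·91532181 − 1633817·11118484
13 = −1633817·194182846 + 3466095·91532181
So 13 = (-1633817)·194182846 + (3466095)·91532181.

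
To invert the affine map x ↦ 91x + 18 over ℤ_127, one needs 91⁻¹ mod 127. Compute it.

67

gcd(127, 91) by repeated division:
127 = 1*91 + 36
91 = 2*36 + 19
36 = 1*19 + 17
19 = 1*17 + 2
17 = 8*2 + 1
2 = 2*1 + 0
Since gcd(91, 127) = 1, back-substitute to write 1 as a combination:
1 = 17 − 8·2
1 = −8·19 + 9·17
1 = 9·36 − 17·19
1 = −17·91 + 43·36
1 = 43·127 − 60·91
So 91·(-60) ≡ 1 (mod 127), and -60 ≡ 67 (mod 127).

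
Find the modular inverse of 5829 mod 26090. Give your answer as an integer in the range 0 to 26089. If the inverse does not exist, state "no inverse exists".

gcd(26090, 5829) by repeated division:
26090 = 4·5829 + 2774
5829 = 2·2774 + 281
2774 = 9·281 + 245
281 = 1·245 + 36
245 = 6·36 + 29
36 = 1·29 + 7
29 = 4·7 + 1
7 = 7·1 + 0
gcd = 1, so the inverse exists. Back-substitute:
1 = 29 − 4·7
1 = −4·36 + 5·29
1 = 5·245 − 34·36
1 = −34·281 + 39·245
1 = 39·2774 − 385·281
1 = −385·5829 + 809·2774
1 = 809·26090 − 3621·5829
Thus 5829·(-3621) ≡ 1 (mod 26090); reducing, -3621 mod 26090 = 22469.

22469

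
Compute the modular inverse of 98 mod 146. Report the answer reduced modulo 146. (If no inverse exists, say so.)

no inverse exists

Compute gcd(98, 146):
146 = 1×98 + 48
98 = 2×48 + 2
48 = 24×2 + 0
Since gcd = 2 > 1, 98 is not a unit mod 146.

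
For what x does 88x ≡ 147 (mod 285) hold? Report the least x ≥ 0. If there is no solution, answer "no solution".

264

First find gcd(88, 285):
285 = 3*88 + 21
88 = 4*21 + 4
21 = 5*4 + 1
4 = 4*1 + 0
gcd = 1, so a unique solution mod 285 exists.
Back-substitute for the Bézout coefficients:
1 = 21 − 5·4
1 = −5·88 + 21·21
1 = 21·285 − 68·88
So 88·(-68) ≡ 1 (mod 285), giving 88⁻¹ ≡ 217.
x ≡ 88⁻¹·147 ≡ 217·147 ≡ 264 (mod 285).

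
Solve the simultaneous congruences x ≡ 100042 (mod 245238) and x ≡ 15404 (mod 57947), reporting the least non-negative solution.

4070560366

Write x = 100042 + 245238·k. Then 245238·k ≡ 15404 − 100042 ≡ 31256 (mod 57947).
Need 245238⁻¹ mod 57947. Extended Euclid on (57947, 13450):
57947 = 4*13450 + 4147
13450 = 3*4147 + 1009
4147 = 4*1009 + 111
1009 = 9*111 + 10
111 = 11*10 + 1
10 = 10*1 + 0
Back-substitute:
1 = 111 − 11·10
1 = −11·1009 + 100·111
1 = 100·4147 − 411·1009
1 = −411·13450 + 1333·4147
1 = 1333·57947 − 5743·13450
245238⁻¹ ≡ 52204 (mod 57947), so k ≡ 52204·31256 ≡ 16598 (mod 57947).
x = 100042 + 245238·16598 = 4070560366.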